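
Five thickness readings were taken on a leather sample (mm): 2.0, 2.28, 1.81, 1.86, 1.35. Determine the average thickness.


1.86 mm

Sum = 2.0 + 2.28 + 1.81 + 1.86 + 1.35 = 9.30
Average = 9.30 / 5 = 1.86 mm


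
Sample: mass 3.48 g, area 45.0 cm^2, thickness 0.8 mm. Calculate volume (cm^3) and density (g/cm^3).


Volume = 3.600 cm^3
Density = 0.967 g/cm^3


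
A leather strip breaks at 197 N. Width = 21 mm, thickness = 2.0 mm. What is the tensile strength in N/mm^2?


4.69 N/mm^2


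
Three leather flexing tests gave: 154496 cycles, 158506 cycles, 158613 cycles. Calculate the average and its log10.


Average = (154496 + 158506 + 158613) / 3 = 157205 cycles
log10(157205) = 5.20


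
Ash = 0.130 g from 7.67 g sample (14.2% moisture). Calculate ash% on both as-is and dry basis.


As-is ash = 1.69%
Dry-basis ash = 1.98%


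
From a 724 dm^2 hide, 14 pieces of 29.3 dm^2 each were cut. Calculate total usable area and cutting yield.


Total usable = 14 x 29.3 = 410.2 dm^2
Yield = 410.2 / 724 x 100 = 56.7%


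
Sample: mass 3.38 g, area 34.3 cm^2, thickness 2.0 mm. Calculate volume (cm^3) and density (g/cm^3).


Thickness in cm = 2.0 / 10 = 0.20 cm
Volume = 34.3 x 0.20 = 6.860 cm^3
Density = 3.38 / 6.860 = 0.493 g/cm^3


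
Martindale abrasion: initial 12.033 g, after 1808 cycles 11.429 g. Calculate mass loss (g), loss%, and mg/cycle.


Loss = 12.033 - 11.429 = 0.604 g
Loss% = 0.604 / 12.033 x 100 = 5.02%
Rate = 0.604 / 1808 x 1000 = 0.334 mg/cycle


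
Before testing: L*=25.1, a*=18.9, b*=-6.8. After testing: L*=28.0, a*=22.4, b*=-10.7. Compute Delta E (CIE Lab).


Delta E = 5.99

dL = 28.0 - 25.1 = 2.9
da = 22.4 - 18.9 = 3.5
db = -10.7 - (-6.8) = -3.9
dE = sqrt((2.9)^2 + (3.5)^2 + (-3.9)^2) = 5.99


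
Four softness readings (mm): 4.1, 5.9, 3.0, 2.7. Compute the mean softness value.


Sum = 4.1 + 5.9 + 3.0 + 2.7
Mean = 15.7 / 4 = 3.93 mm


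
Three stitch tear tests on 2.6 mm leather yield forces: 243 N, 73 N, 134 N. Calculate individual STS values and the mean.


STS1 = 243 / 2.6 = 93.5 N/mm
STS2 = 73 / 2.6 = 28.1 N/mm
STS3 = 134 / 2.6 = 51.5 N/mm
Mean = (93.5 + 28.1 + 51.5) / 3 = 57.7 N/mm


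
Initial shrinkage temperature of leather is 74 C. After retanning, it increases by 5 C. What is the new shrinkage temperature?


79 C

New Ts = 74 + 5 = 79 C


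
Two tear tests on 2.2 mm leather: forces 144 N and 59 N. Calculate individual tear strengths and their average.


Tear 1 = 144 / 2.2 = 65.5 N/mm
Tear 2 = 59 / 2.2 = 26.8 N/mm
Average = (65.5 + 26.8) / 2 = 46.2 N/mm


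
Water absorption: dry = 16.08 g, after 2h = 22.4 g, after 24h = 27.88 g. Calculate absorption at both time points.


WA (2h) = (22.4 - 16.08) / 16.08 x 100 = 39.3%
WA (24h) = (27.88 - 16.08) / 16.08 x 100 = 73.4%


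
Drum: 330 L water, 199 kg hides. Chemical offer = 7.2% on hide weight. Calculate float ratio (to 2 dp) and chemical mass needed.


Float ratio = 1.66
Chemical needed = 14.328 kg


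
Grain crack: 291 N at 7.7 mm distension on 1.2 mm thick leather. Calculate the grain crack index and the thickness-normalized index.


Crack index = 37.8 N/mm
Normalized index = 31.5 N/mm per mm

Crack index = 291 / 7.7 = 37.8 N/mm
Normalized = 37.8 / 1.2 = 31.5 N/mm per mm


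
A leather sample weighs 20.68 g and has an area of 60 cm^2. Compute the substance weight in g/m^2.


3446.7 g/m^2


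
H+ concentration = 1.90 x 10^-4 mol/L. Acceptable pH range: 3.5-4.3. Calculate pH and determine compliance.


pH = 3.72
Compliant: Yes


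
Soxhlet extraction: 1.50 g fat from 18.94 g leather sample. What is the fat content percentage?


Fat content = 1.50 / 18.94 x 100
Fat = 7.9%


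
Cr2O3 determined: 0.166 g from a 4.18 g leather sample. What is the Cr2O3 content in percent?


3.97%

Cr2O3% = 0.166 / 4.18 x 100
Cr2O3% = 3.97%


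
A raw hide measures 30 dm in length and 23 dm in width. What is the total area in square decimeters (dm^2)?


690 dm^2

Area = length x width
Area = 30 x 23 = 690 dm^2


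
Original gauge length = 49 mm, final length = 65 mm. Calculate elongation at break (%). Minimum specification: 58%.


Elongation = 32.7%
Meets spec: No

Extension = 65 - 49 = 16 mm
Elongation = 16 / 49 x 100 = 32.7%
Minimum required: 58%
Meets specification: No


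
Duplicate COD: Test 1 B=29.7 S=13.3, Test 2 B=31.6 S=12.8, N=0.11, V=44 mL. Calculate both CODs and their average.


COD1 = 328.0 mg/L
COD2 = 376.0 mg/L
Average = 352.0 mg/L

COD1 = (29.7 - 13.3) x 0.11 x 8000 / 44 = 328.0 mg/L
COD2 = (31.6 - 12.8) x 0.11 x 8000 / 44 = 376.0 mg/L
Average = (328.0 + 376.0) / 2 = 352.0 mg/L


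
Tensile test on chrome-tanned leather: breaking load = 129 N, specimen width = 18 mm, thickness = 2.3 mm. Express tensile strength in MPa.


3.12 MPa


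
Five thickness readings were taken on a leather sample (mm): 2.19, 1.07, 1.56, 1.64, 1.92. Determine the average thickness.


1.68 mm


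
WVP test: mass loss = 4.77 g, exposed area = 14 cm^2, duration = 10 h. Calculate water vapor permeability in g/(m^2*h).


WVP = mass_loss / (area x time) x 10000
WVP = 4.77 / (14 x 10) x 10000
WVP = 4.77 / 140 x 10000 = 340.71 g/(m^2*h)


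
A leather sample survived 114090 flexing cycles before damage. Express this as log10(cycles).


log10(114090) = 5.06


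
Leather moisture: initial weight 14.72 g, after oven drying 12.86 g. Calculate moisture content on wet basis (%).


Moisture = 14.72 - 12.86 = 1.86 g
MC = 1.86 / 14.72 x 100 = 12.6%


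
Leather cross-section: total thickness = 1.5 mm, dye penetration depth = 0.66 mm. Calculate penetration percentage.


44.0%

Penetration% = 0.66 / 1.5 x 100
Penetration = 44.0%


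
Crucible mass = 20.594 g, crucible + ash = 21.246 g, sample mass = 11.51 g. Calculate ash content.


Ash mass = 21.246 - 20.594 = 0.652 g
Ash% = 0.652 / 11.51 x 100 = 5.66%


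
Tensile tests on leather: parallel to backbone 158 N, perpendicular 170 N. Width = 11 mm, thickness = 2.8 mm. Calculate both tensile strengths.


Parallel = 5.13 N/mm^2
Perpendicular = 5.52 N/mm^2


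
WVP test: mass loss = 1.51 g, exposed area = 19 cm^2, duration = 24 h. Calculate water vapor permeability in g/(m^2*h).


33.11 g/(m^2*h)

WVP = mass_loss / (area x time) x 10000
WVP = 1.51 / (19 x 24) x 10000
WVP = 1.51 / 456 x 10000 = 33.11 g/(m^2*h)


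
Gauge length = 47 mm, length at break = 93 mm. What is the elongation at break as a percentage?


Extension = 93 - 47 = 46 mm
Elongation = 46 / 47 x 100 = 97.9%


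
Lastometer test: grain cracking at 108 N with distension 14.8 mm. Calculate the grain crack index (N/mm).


7.3 N/mm

Grain crack index = force / distension
Index = 108 / 14.8 = 7.3 N/mm


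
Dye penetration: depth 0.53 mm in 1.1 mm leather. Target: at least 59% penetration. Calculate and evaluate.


Penetration = 0.53 / 1.1 x 100 = 48.2%
Target: 59%
Meets target: No


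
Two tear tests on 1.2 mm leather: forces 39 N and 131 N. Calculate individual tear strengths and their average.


Tear 1 = 32.5 N/mm
Tear 2 = 109.2 N/mm
Average = 70.9 N/mm

Tear 1 = 39 / 1.2 = 32.5 N/mm
Tear 2 = 131 / 1.2 = 109.2 N/mm
Average = (32.5 + 109.2) / 2 = 70.9 N/mm


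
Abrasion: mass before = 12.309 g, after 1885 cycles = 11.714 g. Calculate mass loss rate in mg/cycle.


Mass loss = 12.309 - 11.714 = 0.595 g
Rate = 0.595 / 1885 x 1000 = 0.316 mg/cycle


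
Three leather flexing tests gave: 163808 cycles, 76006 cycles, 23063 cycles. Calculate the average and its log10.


Average = (163808 + 76006 + 23063) / 3 = 87626 cycles
log10(87626) = 4.94


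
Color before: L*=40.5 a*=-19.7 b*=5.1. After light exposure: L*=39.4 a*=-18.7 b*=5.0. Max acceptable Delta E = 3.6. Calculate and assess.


Delta E = 1.49
Passes: Yes

dL = -1.1, da = 1.0, db = -0.1
dE = sqrt((-1.1)^2 + (1.0)^2 + (-0.1)^2) = 1.49
Max = 3.6
Passes: Yes


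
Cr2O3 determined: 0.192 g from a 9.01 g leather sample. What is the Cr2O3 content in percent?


Cr2O3% = 0.192 / 9.01 x 100
Cr2O3% = 2.13%


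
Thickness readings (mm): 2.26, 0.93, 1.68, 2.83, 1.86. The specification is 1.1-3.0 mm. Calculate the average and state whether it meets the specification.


Average = 1.91 mm
Within specification: Yes


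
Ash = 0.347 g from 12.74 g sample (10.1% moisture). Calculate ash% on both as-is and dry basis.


As-is ash = 2.72%
Dry-basis ash = 3.03%

As-is ash% = 0.347 / 12.74 x 100 = 2.72%
Dry mass = 12.74 x (100 - 10.1) / 100 = 11.45326 g
Dry-basis ash% = 0.347 / 11.45326 x 100 = 3.03%


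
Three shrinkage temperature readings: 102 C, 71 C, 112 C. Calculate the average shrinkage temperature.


Average = (102 + 71 + 112) / 3
Average = 285 / 3 = 95.0 C


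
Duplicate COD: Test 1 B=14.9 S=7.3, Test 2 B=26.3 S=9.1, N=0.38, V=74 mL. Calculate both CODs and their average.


COD1 = 312.2 mg/L
COD2 = 706.6 mg/L
Average = 509.4 mg/L

COD1 = (14.9 - 7.3) x 0.38 x 8000 / 74 = 312.2 mg/L
COD2 = (26.3 - 9.1) x 0.38 x 8000 / 74 = 706.6 mg/L
Average = (312.2 + 706.6) / 2 = 509.4 mg/L


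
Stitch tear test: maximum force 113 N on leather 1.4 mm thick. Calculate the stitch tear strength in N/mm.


80.7 N/mm

Stitch tear strength = force / thickness
STS = 113 / 1.4 = 80.7 N/mm


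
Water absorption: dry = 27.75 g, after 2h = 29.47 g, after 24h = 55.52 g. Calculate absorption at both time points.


2h absorption = 6.2%
24h absorption = 100.1%


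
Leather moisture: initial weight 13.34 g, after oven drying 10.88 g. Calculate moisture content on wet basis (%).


18.4%

Moisture = 13.34 - 10.88 = 2.46 g
MC = 2.46 / 13.34 x 100 = 18.4%


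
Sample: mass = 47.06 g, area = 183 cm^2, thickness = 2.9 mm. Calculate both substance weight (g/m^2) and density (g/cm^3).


Substance weight = 2571.6 g/m^2
Density = 0.887 g/cm^3


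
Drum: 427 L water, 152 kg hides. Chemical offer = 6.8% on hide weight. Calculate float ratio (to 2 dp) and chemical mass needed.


Float ratio = 427 / 152 = 2.81
Chemical = 152 x 6.8 / 100 = 10.336 kg


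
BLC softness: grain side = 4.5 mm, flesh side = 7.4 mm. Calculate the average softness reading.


5.95 mm

Average = (4.5 + 7.4) / 2
Average = 5.95 mm


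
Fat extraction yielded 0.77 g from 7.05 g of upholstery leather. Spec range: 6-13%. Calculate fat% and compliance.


Fat content = 10.9%
Compliant: Yes


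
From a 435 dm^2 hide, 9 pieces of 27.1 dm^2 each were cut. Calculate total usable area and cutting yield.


Total usable = 9 x 27.1 = 243.9 dm^2
Yield = 243.9 / 435 x 100 = 56.1%


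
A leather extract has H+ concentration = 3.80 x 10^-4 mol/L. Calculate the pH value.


pH = -log10[H+]
pH = -log10(3.80 x 10^-4) = 3.42


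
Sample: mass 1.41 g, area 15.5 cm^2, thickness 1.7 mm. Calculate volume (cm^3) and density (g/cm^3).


Thickness in cm = 1.7 / 10 = 0.17 cm
Volume = 15.5 x 0.17 = 2.635 cm^3
Density = 1.41 / 2.635 = 0.535 g/cm^3


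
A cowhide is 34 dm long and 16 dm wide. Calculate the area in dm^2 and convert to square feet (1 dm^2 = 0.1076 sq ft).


544 dm^2
58.53 sq ft

Area = 34 x 16 = 544 dm^2
Conversion: 544 x 0.1076 = 58.53 sq ft


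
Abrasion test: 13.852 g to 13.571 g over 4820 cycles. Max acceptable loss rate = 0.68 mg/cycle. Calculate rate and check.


Loss = 13.852 - 13.571 = 0.281 g
Rate = 0.281 g / 4820 cycles x 1000 = 0.058 mg/cycle
Max = 0.68 mg/cycle
Passes: Yes


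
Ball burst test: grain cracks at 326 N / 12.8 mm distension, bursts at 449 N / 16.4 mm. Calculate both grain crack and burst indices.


Crack index = 25.5 N/mm
Burst index = 27.4 N/mm

Crack index = 326 / 12.8 = 25.5 N/mm
Burst index = 449 / 16.4 = 27.4 N/mm


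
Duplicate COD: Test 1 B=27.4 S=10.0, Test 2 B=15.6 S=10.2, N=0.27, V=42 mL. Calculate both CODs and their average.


COD1 = (27.4 - 10.0) x 0.27 x 8000 / 42 = 894.9 mg/L
COD2 = (15.6 - 10.2) x 0.27 x 8000 / 42 = 277.7 mg/L
Average = (894.9 + 277.7) / 2 = 586.3 mg/L


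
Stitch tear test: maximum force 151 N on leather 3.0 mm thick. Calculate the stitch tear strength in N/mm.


Stitch tear strength = force / thickness
STS = 151 / 3.0 = 50.3 N/mm


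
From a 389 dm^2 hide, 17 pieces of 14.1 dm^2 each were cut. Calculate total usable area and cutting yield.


Usable area = 239.7 dm^2
Yield = 61.6%


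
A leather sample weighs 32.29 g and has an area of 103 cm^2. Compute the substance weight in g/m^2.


Substance weight = mass / area x 10000
SW = 32.29 / 103 x 10000
SW = 3135.0 g/m^2


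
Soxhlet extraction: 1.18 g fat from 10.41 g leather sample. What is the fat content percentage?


Fat content = 1.18 / 10.41 x 100
Fat = 11.3%


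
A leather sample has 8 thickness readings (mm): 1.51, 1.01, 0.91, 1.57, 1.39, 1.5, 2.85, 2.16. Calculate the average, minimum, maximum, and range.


Average = 1.61 mm
Min = 0.91 mm
Max = 2.85 mm
Range = 1.94 mm


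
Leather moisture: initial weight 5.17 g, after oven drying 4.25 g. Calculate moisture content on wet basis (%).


17.8%


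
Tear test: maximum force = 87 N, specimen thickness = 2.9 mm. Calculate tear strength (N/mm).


Tear strength = force / thickness
Tear = 87 / 2.9 = 30.0 N/mm


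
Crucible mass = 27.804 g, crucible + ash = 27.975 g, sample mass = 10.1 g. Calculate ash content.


Ash mass = 0.171 g
Ash content = 1.69%

Ash mass = 27.975 - 27.804 = 0.171 g
Ash% = 0.171 / 10.1 x 100 = 1.69%


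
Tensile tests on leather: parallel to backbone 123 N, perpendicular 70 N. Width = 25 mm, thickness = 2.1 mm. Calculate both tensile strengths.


Parallel = 2.34 N/mm^2
Perpendicular = 1.33 N/mm^2

Area = 25 x 2.1 = 52.5 mm^2
TS (parallel) = 123 / 52.5 = 2.34 N/mm^2
TS (perpendicular) = 70 / 52.5 = 1.33 N/mm^2


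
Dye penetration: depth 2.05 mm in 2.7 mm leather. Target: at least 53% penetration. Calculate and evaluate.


Penetration = 2.05 / 2.7 x 100 = 75.9%
Target: 53%
Meets target: Yes


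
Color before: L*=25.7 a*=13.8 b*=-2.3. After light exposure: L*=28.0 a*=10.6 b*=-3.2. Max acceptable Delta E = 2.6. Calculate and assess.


Delta E = 4.04
Passes: No

dL = 2.3, da = -3.2, db = -0.9
dE = sqrt((2.3)^2 + (-3.2)^2 + (-0.9)^2) = 4.04
Max = 2.6
Passes: No


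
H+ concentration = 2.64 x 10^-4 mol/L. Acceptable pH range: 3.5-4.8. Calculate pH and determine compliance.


pH = -log10(2.64 x 10^-4) = 3.58
Range: 3.5 to 4.8
Compliant: Yes


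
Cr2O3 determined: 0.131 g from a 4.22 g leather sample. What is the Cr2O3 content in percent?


3.10%


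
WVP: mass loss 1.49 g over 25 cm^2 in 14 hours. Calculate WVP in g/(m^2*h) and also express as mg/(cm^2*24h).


WVP = 1.49 / (25 x 14) x 10000 = 42.57 g/(m^2*h)
Mass loss in mg = 1.49 x 1000 = 1490 mg
Per cm^2 per 24h in mg: 1490 x 24 / (25 x 14) = 35760 / 350 = 102.17 mg/(cm^2*24h)


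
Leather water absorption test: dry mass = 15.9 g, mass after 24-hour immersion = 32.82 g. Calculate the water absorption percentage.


Water absorbed = 32.82 - 15.9 = 16.92 g
WA% = 16.92 / 15.9 x 100 = 106.4%


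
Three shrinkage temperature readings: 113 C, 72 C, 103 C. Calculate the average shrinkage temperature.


96.0 C


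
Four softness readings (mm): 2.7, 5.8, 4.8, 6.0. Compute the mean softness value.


Sum = 2.7 + 5.8 + 4.8 + 6.0
Mean = 19.3 / 4 = 4.83 mm


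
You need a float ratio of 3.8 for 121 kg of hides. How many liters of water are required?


Water = hide weight x target ratio
Water = 121 x 3.8 = 459.8 L


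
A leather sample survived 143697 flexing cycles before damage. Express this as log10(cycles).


5.16

log10(143697) = 5.16


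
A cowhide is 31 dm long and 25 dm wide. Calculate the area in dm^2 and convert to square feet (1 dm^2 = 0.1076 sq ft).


775 dm^2
83.39 sq ft


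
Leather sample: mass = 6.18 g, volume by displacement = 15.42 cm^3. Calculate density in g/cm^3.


Density = mass / volume
Density = 6.18 / 15.42 = 0.401 g/cm^3


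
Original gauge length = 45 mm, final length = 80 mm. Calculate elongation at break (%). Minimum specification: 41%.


Extension = 80 - 45 = 35 mm
Elongation = 35 / 45 x 100 = 77.8%
Minimum required: 41%
Meets specification: Yes


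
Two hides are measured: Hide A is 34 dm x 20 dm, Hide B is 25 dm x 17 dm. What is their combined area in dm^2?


1105 dm^2

Hide A area = 34 x 20 = 680 dm^2
Hide B area = 25 x 17 = 425 dm^2
Total = 680 + 425 = 1105 dm^2


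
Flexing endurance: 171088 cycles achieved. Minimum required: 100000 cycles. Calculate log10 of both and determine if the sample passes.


Achieved: log10 = 5.23
Required: log10 = 5.00
Passes: Yes

log10(171088) = 5.23
log10(100000) = 5.00
Passes: Yes


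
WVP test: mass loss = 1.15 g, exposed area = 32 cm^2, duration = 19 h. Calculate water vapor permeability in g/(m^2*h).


WVP = mass_loss / (area x time) x 10000
WVP = 1.15 / (32 x 19) x 10000
WVP = 1.15 / 608 x 10000 = 18.91 g/(m^2*h)


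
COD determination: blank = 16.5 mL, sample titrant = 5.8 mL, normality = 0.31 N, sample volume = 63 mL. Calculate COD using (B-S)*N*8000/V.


421.2 mg/L


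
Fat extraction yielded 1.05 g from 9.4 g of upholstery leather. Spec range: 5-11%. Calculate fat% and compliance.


Fat content = 11.2%
Compliant: No

Fat% = 1.05 / 9.4 x 100 = 11.2%
Spec range: 5-11%
Compliant: No


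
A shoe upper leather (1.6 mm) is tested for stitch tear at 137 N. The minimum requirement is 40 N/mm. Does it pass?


STS = 137 / 1.6 = 85.6 N/mm
Minimum required: 40 N/mm
Passes: Yes


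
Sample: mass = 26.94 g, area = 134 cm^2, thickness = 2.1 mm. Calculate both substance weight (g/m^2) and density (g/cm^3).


Substance weight = 2010.4 g/m^2
Density = 0.957 g/cm^3


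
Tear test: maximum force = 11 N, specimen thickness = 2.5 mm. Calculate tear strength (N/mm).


4.4 N/mm

Tear strength = force / thickness
Tear = 11 / 2.5 = 4.4 N/mm


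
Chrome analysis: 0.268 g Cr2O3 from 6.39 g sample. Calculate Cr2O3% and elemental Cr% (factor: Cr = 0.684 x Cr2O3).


Cr2O3% = 0.268 / 6.39 x 100 = 4.19%
Cr% = 4.19 x 0.684 = 2.87%


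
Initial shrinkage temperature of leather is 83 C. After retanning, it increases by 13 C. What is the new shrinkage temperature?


96 C

New Ts = 83 + 13 = 96 C


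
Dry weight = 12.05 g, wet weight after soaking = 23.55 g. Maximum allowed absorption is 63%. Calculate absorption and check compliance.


WA = (23.55 - 12.05) / 12.05 x 100 = 95.4%
Maximum allowed: 63%
Compliant: No


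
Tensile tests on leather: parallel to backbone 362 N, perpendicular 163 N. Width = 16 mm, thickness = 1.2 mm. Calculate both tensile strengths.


Area = 16 x 1.2 = 19.2 mm^2
TS (parallel) = 362 / 19.2 = 18.85 N/mm^2
TS (perpendicular) = 163 / 19.2 = 8.49 N/mm^2


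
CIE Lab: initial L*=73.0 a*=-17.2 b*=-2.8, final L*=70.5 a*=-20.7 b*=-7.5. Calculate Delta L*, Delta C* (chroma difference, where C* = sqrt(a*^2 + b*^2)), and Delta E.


Delta L* = -2.5
Delta C* = 4.59
Delta E = 6.37


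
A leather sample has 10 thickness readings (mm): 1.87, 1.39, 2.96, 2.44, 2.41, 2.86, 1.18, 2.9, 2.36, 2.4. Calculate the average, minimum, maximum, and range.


Average = 2.28 mm
Min = 1.18 mm
Max = 2.96 mm
Range = 1.78 mm

Sum = 22.77
Average = 22.77 / 10 = 2.28 mm
Minimum = 1.18 mm
Maximum = 2.96 mm
Range = 2.96 - 1.18 = 1.78 mm


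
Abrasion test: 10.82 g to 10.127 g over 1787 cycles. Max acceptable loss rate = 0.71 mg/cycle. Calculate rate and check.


Loss = 10.82 - 10.127 = 0.693 g
Rate = 0.693 g / 1787 cycles x 1000 = 0.388 mg/cycle
Max = 0.71 mg/cycle
Passes: Yes


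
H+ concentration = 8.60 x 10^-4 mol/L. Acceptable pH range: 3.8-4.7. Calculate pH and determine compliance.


pH = 3.07
Compliant: No

pH = -log10(8.60 x 10^-4) = 3.07
Range: 3.8 to 4.7
Compliant: No


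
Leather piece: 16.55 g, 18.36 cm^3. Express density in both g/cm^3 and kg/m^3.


Density = 16.55 / 18.36 = 0.901 g/cm^3
Convert: 0.901 x 1000 = 901 kg/m^3


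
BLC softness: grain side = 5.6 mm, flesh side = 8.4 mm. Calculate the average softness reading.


Average = (5.6 + 8.4) / 2
Average = 7.00 mm


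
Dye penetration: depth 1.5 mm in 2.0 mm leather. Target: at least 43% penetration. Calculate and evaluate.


Penetration = 1.5 / 2.0 x 100 = 75.0%
Target: 43%
Meets target: Yes


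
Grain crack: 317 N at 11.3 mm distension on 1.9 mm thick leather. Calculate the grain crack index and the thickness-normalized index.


Crack index = 317 / 11.3 = 28.1 N/mm
Normalized = 28.1 / 1.9 = 14.8 N/mm per mm


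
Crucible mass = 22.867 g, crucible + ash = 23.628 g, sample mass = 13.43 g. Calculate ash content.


Ash mass = 23.628 - 22.867 = 0.761 g
Ash% = 0.761 / 13.43 x 100 = 5.67%


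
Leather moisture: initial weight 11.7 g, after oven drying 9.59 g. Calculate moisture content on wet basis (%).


Moisture = 11.7 - 9.59 = 2.11 g
MC = 2.11 / 11.7 x 100 = 18.0%


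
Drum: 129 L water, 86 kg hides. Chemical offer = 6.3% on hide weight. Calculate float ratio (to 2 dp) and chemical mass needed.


Float ratio = 129 / 86 = 1.50
Chemical = 86 x 6.3 / 100 = 5.418 kg


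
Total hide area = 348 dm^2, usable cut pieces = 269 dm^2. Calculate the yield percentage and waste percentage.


Yield = 77.3%
Waste = 22.7%


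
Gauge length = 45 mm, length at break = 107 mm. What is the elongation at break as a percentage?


137.8%


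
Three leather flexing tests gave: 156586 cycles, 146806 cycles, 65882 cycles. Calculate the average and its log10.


Average = (156586 + 146806 + 65882) / 3 = 123091 cycles
log10(123091) = 5.09


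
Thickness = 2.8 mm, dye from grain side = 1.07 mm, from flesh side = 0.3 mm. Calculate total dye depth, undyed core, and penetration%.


Total dyed = 1.07 + 0.3 = 1.37 mm
Undyed core = 2.8 - 1.37 = 1.43 mm
Penetration = 1.37 / 2.8 x 100 = 48.9%


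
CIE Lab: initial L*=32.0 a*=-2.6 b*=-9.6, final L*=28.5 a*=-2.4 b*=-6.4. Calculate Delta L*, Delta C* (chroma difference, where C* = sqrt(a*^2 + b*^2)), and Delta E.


Delta L* = -3.5
Delta C* = -3.11
Delta E = 4.75


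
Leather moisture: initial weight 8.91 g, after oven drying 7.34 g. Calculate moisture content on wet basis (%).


17.6%

Moisture = 8.91 - 7.34 = 1.57 g
MC = 1.57 / 8.91 x 100 = 17.6%


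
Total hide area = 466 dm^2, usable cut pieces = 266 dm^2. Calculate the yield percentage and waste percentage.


Yield = 266 / 466 x 100 = 57.1%
Waste = 466 - 266 = 200 dm^2
Waste% = 100 - 57.1 = 42.9%


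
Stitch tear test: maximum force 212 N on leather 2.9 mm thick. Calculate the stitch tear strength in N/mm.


73.1 N/mm

Stitch tear strength = force / thickness
STS = 212 / 2.9 = 73.1 N/mm


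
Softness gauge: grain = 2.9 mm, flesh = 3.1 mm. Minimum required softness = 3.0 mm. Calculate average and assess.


Average = (2.9 + 3.1) / 2 = 3.00 mm
Minimum = 3.0 mm
Meets requirement: Yes


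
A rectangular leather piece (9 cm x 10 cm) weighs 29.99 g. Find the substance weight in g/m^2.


3332.2 g/m^2


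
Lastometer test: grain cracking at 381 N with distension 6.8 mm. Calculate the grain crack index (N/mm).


Grain crack index = force / distension
Index = 381 / 6.8 = 56.0 N/mm


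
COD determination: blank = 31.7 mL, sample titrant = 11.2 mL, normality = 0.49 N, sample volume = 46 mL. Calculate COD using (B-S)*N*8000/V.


COD = (31.7 - 11.2) x 0.49 x 8000 / 46
COD = 20.5 x 0.49 x 8000 / 46
COD = 1747.0 mg/L


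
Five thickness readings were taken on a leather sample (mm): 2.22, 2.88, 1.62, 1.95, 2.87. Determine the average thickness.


Sum = 2.22 + 2.88 + 1.62 + 1.95 + 2.87 = 11.54
Average = 11.54 / 5 = 2.31 mm


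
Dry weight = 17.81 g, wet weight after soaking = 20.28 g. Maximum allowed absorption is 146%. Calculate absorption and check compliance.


WA = (20.28 - 17.81) / 17.81 x 100 = 13.9%
Maximum allowed: 146%
Compliant: Yes


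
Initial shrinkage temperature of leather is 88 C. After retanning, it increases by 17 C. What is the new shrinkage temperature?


New Ts = 88 + 17 = 105 C


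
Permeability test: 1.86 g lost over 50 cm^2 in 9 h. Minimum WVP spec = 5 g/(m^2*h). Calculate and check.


WVP = 41.33 g/(m^2*h)
Meets specification: Yes


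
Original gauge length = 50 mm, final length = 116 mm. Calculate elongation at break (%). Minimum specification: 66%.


Extension = 116 - 50 = 66 mm
Elongation = 66 / 50 x 100 = 132.0%
Minimum required: 66%
Meets specification: Yes


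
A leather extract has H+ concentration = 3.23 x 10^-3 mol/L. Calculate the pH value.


pH = 2.49

pH = -log10[H+]
pH = -log10(3.23 x 10^-3) = 2.49


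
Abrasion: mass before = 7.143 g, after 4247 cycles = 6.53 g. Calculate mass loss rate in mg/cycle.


Mass loss = 7.143 - 6.53 = 0.613 g
Rate = 0.613 / 4247 x 1000 = 0.144 mg/cycle


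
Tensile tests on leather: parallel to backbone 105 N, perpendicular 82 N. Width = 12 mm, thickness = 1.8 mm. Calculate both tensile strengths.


Parallel = 4.86 N/mm^2
Perpendicular = 3.80 N/mm^2

Area = 12 x 1.8 = 21.6 mm^2
TS (parallel) = 105 / 21.6 = 4.86 N/mm^2
TS (perpendicular) = 82 / 21.6 = 3.80 N/mm^2


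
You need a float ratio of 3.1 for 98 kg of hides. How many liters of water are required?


303.8 L

Water = hide weight x target ratio
Water = 98 x 3.1 = 303.8 L


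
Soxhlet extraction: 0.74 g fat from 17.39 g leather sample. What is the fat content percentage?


4.3%

Fat content = 0.74 / 17.39 x 100
Fat = 4.3%


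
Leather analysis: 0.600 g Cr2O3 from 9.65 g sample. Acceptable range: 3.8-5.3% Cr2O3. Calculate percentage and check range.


Cr2O3% = 0.600 / 9.65 x 100 = 6.22%
Acceptable range: 3.8 to 5.3%
Within range: No


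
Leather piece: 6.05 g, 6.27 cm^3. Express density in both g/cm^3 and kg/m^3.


Density = 6.05 / 6.27 = 0.965 g/cm^3
Convert: 0.965 x 1000 = 965 kg/m^3


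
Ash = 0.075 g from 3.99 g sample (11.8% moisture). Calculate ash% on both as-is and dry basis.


As-is ash = 1.88%
Dry-basis ash = 2.13%

As-is ash% = 0.075 / 3.99 x 100 = 1.88%
Dry mass = 3.99 x (100 - 11.8) / 100 = 3.51918 g
Dry-basis ash% = 0.075 / 3.51918 x 100 = 2.13%


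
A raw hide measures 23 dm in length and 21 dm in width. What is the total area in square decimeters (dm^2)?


Area = length x width
Area = 23 x 21 = 483 dm^2


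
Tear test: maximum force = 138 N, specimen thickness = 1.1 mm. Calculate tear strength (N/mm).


125.5 N/mm

Tear strength = force / thickness
Tear = 138 / 1.1 = 125.5 N/mm


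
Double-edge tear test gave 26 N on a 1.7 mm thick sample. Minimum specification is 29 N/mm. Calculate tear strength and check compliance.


Tear strength = 15.3 N/mm
Compliant: No


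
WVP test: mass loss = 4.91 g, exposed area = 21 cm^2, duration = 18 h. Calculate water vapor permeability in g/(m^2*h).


129.89 g/(m^2*h)

WVP = mass_loss / (area x time) x 10000
WVP = 4.91 / (21 x 18) x 10000
WVP = 4.91 / 378 x 10000 = 129.89 g/(m^2*h)


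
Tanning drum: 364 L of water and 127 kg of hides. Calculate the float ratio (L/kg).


2.9

Float ratio = water / hide weight
Ratio = 364 / 127 = 2.9


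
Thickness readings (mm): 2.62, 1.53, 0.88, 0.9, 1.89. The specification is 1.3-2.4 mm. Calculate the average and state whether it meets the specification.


Average = 1.56 mm
Within specification: Yes

Sum = 7.82
Average = 7.82 / 5 = 1.56 mm
Specification range: 1.3 to 2.4 mm
Within spec: Yes


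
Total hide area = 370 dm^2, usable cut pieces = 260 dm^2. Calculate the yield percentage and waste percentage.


Yield = 260 / 370 x 100 = 70.3%
Waste = 370 - 260 = 110 dm^2
Waste% = 100 - 70.3 = 29.7%


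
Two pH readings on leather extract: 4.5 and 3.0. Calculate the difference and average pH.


Difference = |4.5 - 3.0| = 1.5
Average = (4.5 + 3.0) / 2 = 3.75


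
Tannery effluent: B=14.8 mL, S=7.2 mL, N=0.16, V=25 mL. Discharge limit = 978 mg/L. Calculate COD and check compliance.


COD = 389.1 mg/L
Compliant: Yes

COD = (14.8 - 7.2) x 0.16 x 8000 / 25 = 389.1 mg/L
Limit: 978 mg/L
Compliant: Yes


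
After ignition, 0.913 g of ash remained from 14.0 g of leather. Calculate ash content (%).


Ash% = 0.913 / 14.0 x 100
Ash% = 6.52%


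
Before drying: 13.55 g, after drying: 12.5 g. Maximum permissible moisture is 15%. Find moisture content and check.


MC = (13.55 - 12.5) / 13.55 x 100 = 7.7%
Maximum: 15%
Acceptable: Yes


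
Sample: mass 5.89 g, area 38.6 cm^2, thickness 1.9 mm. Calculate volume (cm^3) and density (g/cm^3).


Volume = 7.334 cm^3
Density = 0.803 g/cm^3

Thickness in cm = 1.9 / 10 = 0.19 cm
Volume = 38.6 x 0.19 = 7.334 cm^3
Density = 5.89 / 7.334 = 0.803 g/cm^3


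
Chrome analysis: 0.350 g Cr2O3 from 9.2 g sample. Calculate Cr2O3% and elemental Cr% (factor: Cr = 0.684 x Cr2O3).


Cr2O3 = 3.80%
Cr = 2.60%

Cr2O3% = 0.350 / 9.2 x 100 = 3.80%
Cr% = 3.80 x 0.684 = 2.60%


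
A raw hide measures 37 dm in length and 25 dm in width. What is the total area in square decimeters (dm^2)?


925 dm^2

Area = length x width
Area = 37 x 25 = 925 dm^2


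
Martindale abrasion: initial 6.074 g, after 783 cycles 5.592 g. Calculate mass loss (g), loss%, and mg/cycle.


Loss = 6.074 - 5.592 = 0.482 g
Loss% = 0.482 / 6.074 x 100 = 7.94%
Rate = 0.482 / 783 x 1000 = 0.616 mg/cycle


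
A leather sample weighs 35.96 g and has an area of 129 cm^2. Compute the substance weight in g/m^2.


2787.6 g/m^2


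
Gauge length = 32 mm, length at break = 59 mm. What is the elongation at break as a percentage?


84.4%

Extension = 59 - 32 = 27 mm
Elongation = 27 / 32 x 100 = 84.4%


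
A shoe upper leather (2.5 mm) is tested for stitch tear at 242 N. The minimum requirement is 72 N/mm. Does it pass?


STS = 96.8 N/mm
Passes: Yes

STS = 242 / 2.5 = 96.8 N/mm
Minimum required: 72 N/mm
Passes: Yes


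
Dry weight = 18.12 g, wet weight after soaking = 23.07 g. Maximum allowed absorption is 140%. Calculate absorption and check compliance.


WA = (23.07 - 18.12) / 18.12 x 100 = 27.3%
Maximum allowed: 140%
Compliant: Yes


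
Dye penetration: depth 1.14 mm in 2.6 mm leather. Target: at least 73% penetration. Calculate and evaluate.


Penetration = 1.14 / 2.6 x 100 = 43.8%
Target: 73%
Meets target: No


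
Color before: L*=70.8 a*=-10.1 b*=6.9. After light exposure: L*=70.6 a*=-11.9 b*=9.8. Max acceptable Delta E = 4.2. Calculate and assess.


Delta E = 3.42
Passes: Yes


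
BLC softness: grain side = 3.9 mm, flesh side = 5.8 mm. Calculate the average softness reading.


4.85 mm


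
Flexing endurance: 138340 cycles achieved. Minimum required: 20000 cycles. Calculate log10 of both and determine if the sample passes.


Achieved: log10 = 5.14
Required: log10 = 4.30
Passes: Yes


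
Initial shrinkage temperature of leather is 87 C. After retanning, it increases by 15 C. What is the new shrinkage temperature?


New Ts = 87 + 15 = 102 C


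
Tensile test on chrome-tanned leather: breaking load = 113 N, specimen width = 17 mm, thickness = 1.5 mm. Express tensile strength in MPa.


4.43 MPa


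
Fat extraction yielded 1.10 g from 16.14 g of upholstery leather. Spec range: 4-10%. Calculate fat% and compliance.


Fat content = 6.8%
Compliant: Yes

Fat% = 1.10 / 16.14 x 100 = 6.8%
Spec range: 4-10%
Compliant: Yes


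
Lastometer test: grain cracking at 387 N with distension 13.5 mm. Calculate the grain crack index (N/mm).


Grain crack index = force / distension
Index = 387 / 13.5 = 28.7 N/mm


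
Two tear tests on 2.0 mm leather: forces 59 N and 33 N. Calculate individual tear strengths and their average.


Tear 1 = 59 / 2.0 = 29.5 N/mm
Tear 2 = 33 / 2.0 = 16.5 N/mm
Average = (29.5 + 16.5) / 2 = 23.0 N/mm


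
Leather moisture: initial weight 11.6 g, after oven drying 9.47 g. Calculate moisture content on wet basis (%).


Moisture = 11.6 - 9.47 = 2.13 g
MC = 2.13 / 11.6 x 100 = 18.4%


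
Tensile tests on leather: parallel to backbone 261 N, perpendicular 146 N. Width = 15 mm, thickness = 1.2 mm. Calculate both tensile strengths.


Parallel = 14.50 N/mm^2
Perpendicular = 8.11 N/mm^2

Area = 15 x 1.2 = 18.0 mm^2
TS (parallel) = 261 / 18.0 = 14.50 N/mm^2
TS (perpendicular) = 146 / 18.0 = 8.11 N/mm^2


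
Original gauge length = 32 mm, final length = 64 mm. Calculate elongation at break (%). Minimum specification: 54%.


Extension = 64 - 32 = 32 mm
Elongation = 32 / 32 x 100 = 100.0%
Minimum required: 54%
Meets specification: Yes


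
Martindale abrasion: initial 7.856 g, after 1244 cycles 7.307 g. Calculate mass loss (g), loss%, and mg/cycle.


Loss = 7.856 - 7.307 = 0.549 g
Loss% = 0.549 / 7.856 x 100 = 6.99%
Rate = 0.549 / 1244 x 1000 = 0.441 mg/cycle


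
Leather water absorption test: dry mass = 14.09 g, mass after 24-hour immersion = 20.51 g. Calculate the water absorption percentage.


Water absorbed = 20.51 - 14.09 = 6.42 g
WA% = 6.42 / 14.09 x 100 = 45.6%


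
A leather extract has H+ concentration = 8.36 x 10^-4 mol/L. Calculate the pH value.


pH = -log10[H+]
pH = -log10(8.36 x 10^-4) = 3.08


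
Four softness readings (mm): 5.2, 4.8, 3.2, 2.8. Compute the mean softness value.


4.00 mm


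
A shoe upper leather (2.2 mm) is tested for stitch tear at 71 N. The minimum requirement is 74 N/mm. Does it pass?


STS = 71 / 2.2 = 32.3 N/mm
Minimum required: 74 N/mm
Passes: No


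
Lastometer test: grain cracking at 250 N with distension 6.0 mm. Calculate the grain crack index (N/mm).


Grain crack index = force / distension
Index = 250 / 6.0 = 41.7 N/mm


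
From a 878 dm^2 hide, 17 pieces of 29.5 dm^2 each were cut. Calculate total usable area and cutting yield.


Total usable = 17 x 29.5 = 501.5 dm^2
Yield = 501.5 / 878 x 100 = 57.1%


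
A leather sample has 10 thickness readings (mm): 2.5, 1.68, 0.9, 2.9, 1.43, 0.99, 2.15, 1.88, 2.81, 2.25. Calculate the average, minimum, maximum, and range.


Average = 1.95 mm
Min = 0.9 mm
Max = 2.9 mm
Range = 2.00 mm

Sum = 19.49
Average = 19.49 / 10 = 1.95 mm
Minimum = 0.9 mm
Maximum = 2.9 mm
Range = 2.9 - 0.9 = 2.00 mm


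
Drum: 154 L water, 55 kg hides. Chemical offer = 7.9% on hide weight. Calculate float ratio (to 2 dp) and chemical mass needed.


Float ratio = 2.80
Chemical needed = 4.345 kg

Float ratio = 154 / 55 = 2.80
Chemical = 55 x 7.9 / 100 = 4.345 kg


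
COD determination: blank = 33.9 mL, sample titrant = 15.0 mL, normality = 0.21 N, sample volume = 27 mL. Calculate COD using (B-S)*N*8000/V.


1176.0 mg/L

COD = (33.9 - 15.0) x 0.21 x 8000 / 27
COD = 18.9 x 0.21 x 8000 / 27
COD = 1176.0 mg/L


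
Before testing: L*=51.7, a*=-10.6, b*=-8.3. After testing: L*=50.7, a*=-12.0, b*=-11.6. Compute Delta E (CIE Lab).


Delta E = 3.72

dL = 50.7 - 51.7 = -1.0
da = -12.0 - (-10.6) = -1.4
db = -11.6 - (-8.3) = -3.3
dE = sqrt((-1.0)^2 + (-1.4)^2 + (-3.3)^2) = 3.72


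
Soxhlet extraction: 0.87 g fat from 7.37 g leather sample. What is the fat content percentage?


11.8%

Fat content = 0.87 / 7.37 x 100
Fat = 11.8%


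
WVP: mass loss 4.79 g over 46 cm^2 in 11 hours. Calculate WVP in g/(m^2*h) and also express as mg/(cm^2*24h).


WVP = 4.79 / (46 x 11) x 10000 = 94.66 g/(m^2*h)
Mass loss in mg = 4.79 x 1000 = 4790 mg
Per cm^2 per 24h in mg: 4790 x 24 / (46 x 11) = 114960 / 506 = 227.19 mg/(cm^2*24h)


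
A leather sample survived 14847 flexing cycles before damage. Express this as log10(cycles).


log10(14847) = 4.17


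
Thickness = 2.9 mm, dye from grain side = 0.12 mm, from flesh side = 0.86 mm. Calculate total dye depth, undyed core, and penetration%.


Total dyed = 0.12 + 0.86 = 0.98 mm
Undyed core = 2.9 - 0.98 = 1.92 mm
Penetration = 0.98 / 2.9 x 100 = 33.8%


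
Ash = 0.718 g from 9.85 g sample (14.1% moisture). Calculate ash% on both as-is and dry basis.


As-is ash = 7.29%
Dry-basis ash = 8.49%


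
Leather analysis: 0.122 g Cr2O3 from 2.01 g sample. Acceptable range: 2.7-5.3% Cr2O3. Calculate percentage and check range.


Cr2O3 = 6.07%
Within range: No

Cr2O3% = 0.122 / 2.01 x 100 = 6.07%
Acceptable range: 2.7 to 5.3%
Within range: No


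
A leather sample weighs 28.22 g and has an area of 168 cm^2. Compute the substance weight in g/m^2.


1679.8 g/m^2

Substance weight = mass / area x 10000
SW = 28.22 / 168 x 10000
SW = 1679.8 g/m^2


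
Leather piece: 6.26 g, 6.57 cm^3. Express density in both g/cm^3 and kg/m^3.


Density = 6.26 / 6.57 = 0.953 g/cm^3
Convert: 0.953 x 1000 = 953 kg/m^3


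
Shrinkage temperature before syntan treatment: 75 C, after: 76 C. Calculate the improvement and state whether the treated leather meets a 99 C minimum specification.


Improvement = 1 C
Meets 99 C spec: No


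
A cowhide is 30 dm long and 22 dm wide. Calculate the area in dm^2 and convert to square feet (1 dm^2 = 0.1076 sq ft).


Area = 30 x 22 = 660 dm^2
Conversion: 660 x 0.1076 = 71.02 sq ft


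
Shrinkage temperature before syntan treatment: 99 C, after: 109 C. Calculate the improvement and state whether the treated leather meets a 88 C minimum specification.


Improvement = 10 C
Meets 88 C spec: Yes

Improvement = 109 - 99 = 10 C
Spec check: 109 C >= 88 C? Yes


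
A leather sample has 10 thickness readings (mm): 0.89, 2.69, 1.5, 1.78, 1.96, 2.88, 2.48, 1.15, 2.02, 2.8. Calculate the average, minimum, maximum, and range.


Average = 2.02 mm
Min = 0.89 mm
Max = 2.88 mm
Range = 1.99 mm

Sum = 20.15
Average = 20.15 / 10 = 2.02 mm
Minimum = 0.89 mm
Maximum = 2.88 mm
Range = 2.88 - 0.89 = 1.99 mm


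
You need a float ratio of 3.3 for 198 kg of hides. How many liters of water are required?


653.4 L


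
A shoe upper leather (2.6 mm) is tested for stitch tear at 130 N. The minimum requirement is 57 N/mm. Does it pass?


STS = 50.0 N/mm
Passes: No

STS = 130 / 2.6 = 50.0 N/mm
Minimum required: 57 N/mm
Passes: No


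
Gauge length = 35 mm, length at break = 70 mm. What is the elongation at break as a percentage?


100.0%


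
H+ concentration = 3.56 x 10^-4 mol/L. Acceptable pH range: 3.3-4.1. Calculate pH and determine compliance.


pH = -log10(3.56 x 10^-4) = 3.45
Range: 3.3 to 4.1
Compliant: Yes


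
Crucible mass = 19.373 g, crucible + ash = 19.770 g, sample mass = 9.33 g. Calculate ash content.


Ash mass = 0.397 g
Ash content = 4.26%

Ash mass = 19.770 - 19.373 = 0.397 g
Ash% = 0.397 / 9.33 x 100 = 4.26%


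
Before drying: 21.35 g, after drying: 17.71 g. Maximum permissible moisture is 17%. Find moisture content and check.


Moisture content = 17.0%
Acceptable: Yes

MC = (21.35 - 17.71) / 21.35 x 100 = 17.0%
Maximum: 17%
Acceptable: Yes


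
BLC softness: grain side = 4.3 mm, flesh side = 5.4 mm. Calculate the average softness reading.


4.85 mm

Average = (4.3 + 5.4) / 2
Average = 4.85 mm


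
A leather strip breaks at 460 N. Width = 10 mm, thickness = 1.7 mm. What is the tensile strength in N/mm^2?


27.06 N/mm^2

Cross-sectional area = 10 x 1.7 = 17.0 mm^2
Tensile strength = 460 / 17.0 = 27.06 N/mm^2


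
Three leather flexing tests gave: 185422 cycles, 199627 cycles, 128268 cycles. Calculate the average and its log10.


Average = 171106 cycles
log10 = 5.23

Average = (185422 + 199627 + 128268) / 3 = 171106 cycles
log10(171106) = 5.23


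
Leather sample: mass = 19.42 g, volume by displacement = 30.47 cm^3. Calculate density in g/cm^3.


Density = mass / volume
Density = 19.42 / 30.47 = 0.637 g/cm^3


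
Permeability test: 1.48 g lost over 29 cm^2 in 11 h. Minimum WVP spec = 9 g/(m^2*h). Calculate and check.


WVP = 46.39 g/(m^2*h)
Meets specification: Yes

WVP = 1.48 / (29 x 11) x 10000 = 46.39 g/(m^2*h)
Minimum: 9 g/(m^2*h)
Meets spec: Yes


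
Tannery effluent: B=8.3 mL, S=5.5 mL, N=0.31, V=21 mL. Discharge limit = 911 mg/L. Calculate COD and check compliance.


COD = 330.7 mg/L
Compliant: Yes
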